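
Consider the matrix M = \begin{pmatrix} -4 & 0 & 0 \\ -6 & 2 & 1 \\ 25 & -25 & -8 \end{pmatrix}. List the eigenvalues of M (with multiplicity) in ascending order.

Characteristic polynomial: p(λ) = λ^3 + 10λ^2 + 33λ + 36 = (λ + 3)^2(λ + 4).
Roots (with multiplicity): -4, -3, -3.

-4, -3, -3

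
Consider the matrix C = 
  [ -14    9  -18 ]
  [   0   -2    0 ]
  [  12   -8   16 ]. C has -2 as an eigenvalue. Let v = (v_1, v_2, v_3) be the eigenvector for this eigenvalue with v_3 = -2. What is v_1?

3

C + 2I = [[-12, 9, -18], [0, 0, 0], [12, -8, 18]].
Solving (C + 2I)v = 0 gives the eigenspace spanned by (3, 0, -2).
With v_3 = -2, v = (3, 0, -2), so v_1 = 3.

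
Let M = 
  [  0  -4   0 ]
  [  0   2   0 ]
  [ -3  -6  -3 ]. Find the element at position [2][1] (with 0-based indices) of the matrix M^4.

162

Characteristic polynomial: λ^3 + λ^2 - 6λ = λ(λ - 2)(λ + 3), so the eigenvalues are -3, 0, 2.
λ=0: eigenvector (1, 0, -1).
λ=2: eigenvector (-2, 1, 0).
λ=-3: eigenvector (0, 0, 1).
P = [[1, -2, 0], [0, 1, 0], [-1, 0, 1]], D = diag(0, 2, -3), P⁻¹ = [[1, 2, 0], [0, 1, 0], [1, 2, 1]].
M⁴ = P·diag(0, 16, 81)·P⁻¹ = [[0, -32, 0], [0, 16, 0], [81, 162, 81]].
The requested entry is 162.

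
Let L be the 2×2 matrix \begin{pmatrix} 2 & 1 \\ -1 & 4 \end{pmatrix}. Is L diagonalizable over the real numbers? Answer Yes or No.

Characteristic polynomial: p(s) = s^2 - 6s + 9 = (s - 3)^2.
s = 3 has algebraic multiplicity 2; rank(L − 3I) = 1, so geometric multiplicity = 1.
Geometric multiplicity < algebraic multiplicity, so L is not diagonalizable.

No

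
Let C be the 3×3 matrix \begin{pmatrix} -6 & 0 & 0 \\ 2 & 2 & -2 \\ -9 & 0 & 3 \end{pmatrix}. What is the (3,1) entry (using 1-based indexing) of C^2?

27

Characteristic polynomial: r^3 + r^2 - 24r + 36 = (r - 3)(r - 2)(r + 6), so the eigenvalues are -6, 2, 3.
r=3: eigenvector (0, 2, -1).
r=2: eigenvector (0, 1, 0).
r=-6: eigenvector (1, 0, 1).
P = [[0, 0, 1], [2, 1, 0], [-1, 0, 1]], D = diag(3, 2, -6), P⁻¹ = [[1, 0, -1], [-2, 1, 2], [1, 0, 0]].
C² = P·diag(9, 4, 36)·P⁻¹ = [[36, 0, 0], [10, 4, -10], [27, 0, 9]].
The requested entry is 27.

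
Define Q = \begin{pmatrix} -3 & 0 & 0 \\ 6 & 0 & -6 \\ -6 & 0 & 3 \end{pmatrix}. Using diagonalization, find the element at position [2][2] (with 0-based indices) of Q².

9

Characteristic polynomial: λ^3 - 9λ = λ(λ - 3)(λ + 3), so the eigenvalues are -3, 0, 3.
λ=-3: eigenvector (1, 0, 1).
λ=0: eigenvector (0, 1, 0).
λ=3: eigenvector (0, -2, 1).
P = [[1, 0, 0], [0, 1, -2], [1, 0, 1]], D = diag(-3, 0, 3), P⁻¹ = [[1, 0, 0], [-2, 1, 2], [-1, 0, 1]].
Q² = P·diag(9, 0, 9)·P⁻¹ = [[9, 0, 0], [18, 0, -18], [0, 0, 9]].
The requested entry is 9.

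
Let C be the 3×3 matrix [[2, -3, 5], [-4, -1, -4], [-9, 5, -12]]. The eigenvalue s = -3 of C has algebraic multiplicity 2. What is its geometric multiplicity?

1

C + 3I = [[5, -3, 5], [-4, 2, -4], [-9, 5, -9]].
This matrix has rank 2, so its null space has dimension 3 − 2 = 1.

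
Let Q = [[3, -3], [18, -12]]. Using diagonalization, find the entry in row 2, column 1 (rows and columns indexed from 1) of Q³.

1134

Characteristic polynomial: μ^2 + 9μ + 18 = (μ + 3)(μ + 6), so the eigenvalues are -6, -3.
μ=-3: eigenvector (-1, -2).
μ=-6: eigenvector (1, 3).
P = [[-1, 1], [-2, 3]], D = diag(-3, -6), P⁻¹ = [[-3, 1], [-2, 1]].
Q³ = P·diag(-27, -216)·P⁻¹ = [[351, -189], [1134, -594]].
The requested entry is 1134.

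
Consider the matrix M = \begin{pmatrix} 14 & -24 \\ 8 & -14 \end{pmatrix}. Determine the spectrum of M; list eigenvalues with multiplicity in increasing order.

-2, 2

Characteristic polynomial: p(r) = r^2 - 4 = (r - 2)(r + 2).
Roots (with multiplicity): -2, 2.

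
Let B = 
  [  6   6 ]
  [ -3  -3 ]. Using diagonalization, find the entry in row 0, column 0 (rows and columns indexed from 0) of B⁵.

Characteristic polynomial: λ^2 - 3λ = λ(λ - 3), so the eigenvalues are 0, 3.
λ=3: eigenvector (2, -1).
λ=0: eigenvector (1, -1).
P = [[2, 1], [-1, -1]], D = diag(3, 0), P⁻¹ = [[1, 1], [-1, -2]].
B⁵ = P·diag(243, 0)·P⁻¹ = [[486, 486], [-243, -243]].
The requested entry is 486.

486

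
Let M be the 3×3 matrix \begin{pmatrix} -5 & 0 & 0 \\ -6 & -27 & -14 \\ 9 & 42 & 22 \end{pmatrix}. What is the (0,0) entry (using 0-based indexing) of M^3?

Characteristic polynomial: λ^3 + 10λ^2 + 19λ - 30 = (λ - 1)(λ + 5)(λ + 6), so the eigenvalues are -6, -5, 1.
λ=-5: eigenvector (1, -6, 9).
λ=1: eigenvector (0, 1, -2).
λ=-6: eigenvector (0, 2, -3).
P = [[1, 0, 0], [-6, 1, 2], [9, -2, -3]], D = diag(-5, 1, -6), P⁻¹ = [[1, 0, 0], [0, -3, -2], [3, 2, 1]].
M³ = P·diag(-125, 1, -216)·P⁻¹ = [[-125, 0, 0], [-546, -867, -434], [819, 1302, 652]].
The requested entry is -125.

-125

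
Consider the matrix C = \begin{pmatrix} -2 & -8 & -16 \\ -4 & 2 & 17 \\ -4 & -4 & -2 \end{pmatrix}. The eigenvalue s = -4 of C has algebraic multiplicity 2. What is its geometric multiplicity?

1

C + 4I = [[2, -8, -16], [-4, 6, 17], [-4, -4, 2]].
This matrix has rank 2, so its null space has dimension 3 − 2 = 1.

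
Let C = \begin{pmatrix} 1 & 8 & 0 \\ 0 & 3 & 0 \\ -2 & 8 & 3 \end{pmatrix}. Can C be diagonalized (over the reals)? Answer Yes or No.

Characteristic polynomial: p(μ) = μ^3 - 7μ^2 + 15μ - 9 = (μ - 3)^2(μ - 1).
μ = 3 has algebraic multiplicity 2; rank(C − 3I) = 1, so geometric multiplicity = 2.
Every eigenvalue has geometric = algebraic multiplicity, so C is diagonalizable.

Yes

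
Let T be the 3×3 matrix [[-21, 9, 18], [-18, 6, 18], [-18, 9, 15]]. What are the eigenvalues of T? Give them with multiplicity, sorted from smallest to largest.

-3, -3, 6

Characteristic polynomial: p(r) = r^3 - 27r - 54 = (r - 6)(r + 3)^2.
Roots (with multiplicity): -3, -3, 6.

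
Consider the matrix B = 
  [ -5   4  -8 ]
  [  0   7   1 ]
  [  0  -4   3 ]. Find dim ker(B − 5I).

1

B − 5I = [[-10, 4, -8], [0, 2, 1], [0, -4, -2]].
This matrix has rank 2, so its null space has dimension 3 − 2 = 1.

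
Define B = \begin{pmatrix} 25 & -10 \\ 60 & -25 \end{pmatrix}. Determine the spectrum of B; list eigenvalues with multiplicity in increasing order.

Characteristic polynomial: p(t) = t^2 - 25 = (t - 5)(t + 5).
Roots (with multiplicity): -5, 5.

-5, 5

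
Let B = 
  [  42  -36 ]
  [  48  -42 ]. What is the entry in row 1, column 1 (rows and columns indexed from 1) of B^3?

1512

Characteristic polynomial: μ^2 - 36 = (μ - 6)(μ + 6), so the eigenvalues are -6, 6.
μ=6: eigenvector (1, 1).
μ=-6: eigenvector (3, 4).
P = [[1, 3], [1, 4]], D = diag(6, -6), P⁻¹ = [[4, -3], [-1, 1]].
B³ = P·diag(216, -216)·P⁻¹ = [[1512, -1296], [1728, -1512]].
The requested entry is 1512.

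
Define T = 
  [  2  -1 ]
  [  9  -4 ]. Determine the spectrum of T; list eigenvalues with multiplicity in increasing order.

Characteristic polynomial: p(s) = s^2 + 2s + 1 = (s + 1)^2.
Roots (with multiplicity): -1, -1.

-1, -1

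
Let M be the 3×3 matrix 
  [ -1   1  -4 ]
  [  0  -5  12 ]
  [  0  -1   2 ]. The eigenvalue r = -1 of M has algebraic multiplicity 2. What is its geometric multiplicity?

M + 1I = [[0, 1, -4], [0, -4, 12], [0, -1, 3]].
This matrix has rank 2, so its null space has dimension 3 − 2 = 1.

1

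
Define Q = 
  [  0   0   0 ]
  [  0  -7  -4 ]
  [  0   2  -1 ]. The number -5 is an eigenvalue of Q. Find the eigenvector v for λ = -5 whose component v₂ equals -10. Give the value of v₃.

5

Q + 5I = [[5, 0, 0], [0, -2, -4], [0, 2, 4]].
Solving (Q + 5I)v = 0 gives the eigenspace spanned by (0, -10, 5).
With v₂ = -10, v = (0, -10, 5), so v₃ = 5.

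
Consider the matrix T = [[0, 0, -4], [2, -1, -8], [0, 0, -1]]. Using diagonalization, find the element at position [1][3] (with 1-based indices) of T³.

Characteristic polynomial: s^3 + 2s^2 + s = s(s + 1)^2, so the eigenvalues are -1, -1, 0.
s=-1: eigenvector (0, 1, 0).
s=0: eigenvector (1, 2, 0).
s=-1: eigenvector (4, 4, 1).
P = [[0, 1, 4], [1, 2, 4], [0, 0, 1]], D = diag(-1, 0, -1), P⁻¹ = [[-2, 1, 4], [1, 0, -4], [0, 0, 1]].
T³ = P·diag(-1, 0, -1)·P⁻¹ = [[0, 0, -4], [2, -1, -8], [0, 0, -1]].
The requested entry is -4.

-4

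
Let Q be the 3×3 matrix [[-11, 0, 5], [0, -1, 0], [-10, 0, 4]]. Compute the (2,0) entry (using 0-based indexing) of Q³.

Characteristic polynomial: t^3 + 8t^2 + 13t + 6 = (t + 1)^2(t + 6), so the eigenvalues are -6, -1, -1.
t=-6: eigenvector (1, 0, 1).
t=-1: eigenvector (1, 0, 2).
t=-1: eigenvector (0, 1, 0).
P = [[1, 1, 0], [0, 0, 1], [1, 2, 0]], D = diag(-6, -1, -1), P⁻¹ = [[2, 0, -1], [-1, 0, 1], [0, 1, 0]].
Q³ = P·diag(-216, -1, -1)·P⁻¹ = [[-431, 0, 215], [0, -1, 0], [-430, 0, 214]].
The requested entry is -430.

-430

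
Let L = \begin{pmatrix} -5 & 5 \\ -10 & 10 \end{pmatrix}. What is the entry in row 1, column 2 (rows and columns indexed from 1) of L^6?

15625

Characteristic polynomial: r^2 - 5r = r(r - 5), so the eigenvalues are 0, 5.
r=5: eigenvector (-1, -2).
r=0: eigenvector (1, 1).
P = [[-1, 1], [-2, 1]], D = diag(5, 0), P⁻¹ = [[1, -1], [2, -1]].
L⁶ = P·diag(15625, 0)·P⁻¹ = [[-15625, 15625], [-31250, 31250]].
The requested entry is 15625.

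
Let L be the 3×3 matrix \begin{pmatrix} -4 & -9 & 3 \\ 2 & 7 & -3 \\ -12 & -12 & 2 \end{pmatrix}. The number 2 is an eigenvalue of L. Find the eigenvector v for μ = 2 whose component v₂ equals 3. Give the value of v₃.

L − 2I = [[-6, -9, 3], [2, 5, -3], [-12, -12, 0]].
Solving (L − 2I)v = 0 gives the eigenspace spanned by (-3, 3, 3).
With v₂ = 3, v = (-3, 3, 3), so v₃ = 3.

3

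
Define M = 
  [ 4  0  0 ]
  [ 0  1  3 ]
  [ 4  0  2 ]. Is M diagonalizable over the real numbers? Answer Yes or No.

Characteristic polynomial: p(μ) = μ^3 - 7μ^2 + 14μ - 8 = (μ - 4)(μ - 2)(μ - 1).
All 3 eigenvalues are distinct, so M is diagonalizable.

Yes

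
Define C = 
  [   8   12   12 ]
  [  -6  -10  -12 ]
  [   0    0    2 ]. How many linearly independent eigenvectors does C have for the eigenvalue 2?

C − 2I = [[6, 12, 12], [-6, -12, -12], [0, 0, 0]].
This matrix has rank 1, so its null space has dimension 3 − 1 = 2.

2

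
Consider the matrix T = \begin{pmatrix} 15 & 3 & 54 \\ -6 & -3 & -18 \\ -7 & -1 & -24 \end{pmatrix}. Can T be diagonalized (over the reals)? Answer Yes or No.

No

Characteristic polynomial: p(r) = r^3 + 12r^2 + 45r + 54 = (r + 3)^2(r + 6).
r = -3 has algebraic multiplicity 2; rank(T + 3I) = 2, so geometric multiplicity = 1.
Geometric multiplicity < algebraic multiplicity, so T is not diagonalizable.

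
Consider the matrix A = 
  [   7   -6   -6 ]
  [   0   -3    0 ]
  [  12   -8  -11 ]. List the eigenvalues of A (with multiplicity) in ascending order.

-5, -3, 1

Characteristic polynomial: p(s) = s^3 + 7s^2 + 7s - 15 = (s - 1)(s + 3)(s + 5).
Roots (with multiplicity): -5, -3, 1.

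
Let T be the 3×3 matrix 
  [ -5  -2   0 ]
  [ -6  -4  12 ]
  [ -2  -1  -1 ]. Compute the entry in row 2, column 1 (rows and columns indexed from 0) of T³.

-61

Characteristic polynomial: r^3 + 10r^2 + 29r + 20 = (r + 1)(r + 4)(r + 5), so the eigenvalues are -5, -4, -1.
r=-4: eigenvector (-2, 1, -1).
r=-1: eigenvector (1, -2, 0).
r=-5: eigenvector (2, 0, 1).
P = [[-2, 1, 2], [1, -2, 0], [-1, 0, 1]], D = diag(-4, -1, -5), P⁻¹ = [[2, 1, -4], [1, 0, -2], [2, 1, -3]].
T³ = P·diag(-64, -1, -125)·P⁻¹ = [[-245, -122, 240], [-126, -64, 252], [-122, -61, 119]].
The requested entry is -61.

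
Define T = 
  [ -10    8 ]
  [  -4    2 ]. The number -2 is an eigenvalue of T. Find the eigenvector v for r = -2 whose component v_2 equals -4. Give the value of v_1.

T + 2I = [[-8, 8], [-4, 4]].
Solving (T + 2I)v = 0 gives the eigenspace spanned by (-4, -4).
With v_2 = -4, v = (-4, -4), so v_1 = -4.

-4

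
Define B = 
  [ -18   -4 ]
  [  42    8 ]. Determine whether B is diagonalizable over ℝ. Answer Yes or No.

Yes

Characteristic polynomial: p(t) = t^2 + 10t + 24 = (t + 4)(t + 6).
All 2 eigenvalues are distinct, so B is diagonalizable.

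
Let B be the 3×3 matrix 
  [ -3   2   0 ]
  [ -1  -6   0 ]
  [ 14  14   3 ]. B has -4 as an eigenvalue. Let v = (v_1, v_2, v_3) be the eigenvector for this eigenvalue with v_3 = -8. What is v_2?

B + 4I = [[1, 2, 0], [-1, -2, 0], [14, 14, 7]].
Solving (B + 4I)v = 0 gives the eigenspace spanned by (8, -4, -8).
With v_3 = -8, v = (8, -4, -8), so v_2 = -4.

-4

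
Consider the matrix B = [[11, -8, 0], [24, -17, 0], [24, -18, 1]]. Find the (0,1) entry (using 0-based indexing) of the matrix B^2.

Characteristic polynomial: t^3 + 5t^2 - t - 5 = (t - 1)(t + 1)(t + 5), so the eigenvalues are -5, -1, 1.
t=-5: eigenvector (1, 2, 2).
t=1: eigenvector (0, 0, 1).
t=-1: eigenvector (-2, -3, -3).
P = [[1, 0, -2], [2, 0, -3], [2, 1, -3]], D = diag(-5, 1, -1), P⁻¹ = [[-3, 2, 0], [0, -1, 1], [-2, 1, 0]].
B² = P·diag(25, 1, 1)·P⁻¹ = [[-71, 48, 0], [-144, 97, 0], [-144, 96, 1]].
The requested entry is 48.

48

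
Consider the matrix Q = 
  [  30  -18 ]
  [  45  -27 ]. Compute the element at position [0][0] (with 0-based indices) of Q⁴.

Characteristic polynomial: s^2 - 3s = s(s - 3), so the eigenvalues are 0, 3.
s=0: eigenvector (-3, -5).
s=3: eigenvector (-2, -3).
P = [[-3, -2], [-5, -3]], D = diag(0, 3), P⁻¹ = [[3, -2], [-5, 3]].
Q⁴ = P·diag(0, 81)·P⁻¹ = [[810, -486], [1215, -729]].
The requested entry is 810.

810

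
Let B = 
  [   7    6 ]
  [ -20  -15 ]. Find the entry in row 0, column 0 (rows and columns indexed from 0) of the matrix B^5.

14167

Characteristic polynomial: s^2 + 8s + 15 = (s + 3)(s + 5), so the eigenvalues are -5, -3.
s=-5: eigenvector (1, -2).
s=-3: eigenvector (3, -5).
P = [[1, 3], [-2, -5]], D = diag(-5, -3), P⁻¹ = [[-5, -3], [2, 1]].
B⁵ = P·diag(-3125, -243)·P⁻¹ = [[14167, 8646], [-28820, -17535]].
The requested entry is 14167.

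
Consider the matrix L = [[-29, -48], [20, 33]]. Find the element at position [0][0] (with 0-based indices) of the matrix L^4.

-1199

Characteristic polynomial: r^2 - 4r + 3 = (r - 3)(r - 1), so the eigenvalues are 1, 3.
r=1: eigenvector (8, -5).
r=3: eigenvector (3, -2).
P = [[8, 3], [-5, -2]], D = diag(1, 3), P⁻¹ = [[2, 3], [-5, -8]].
L⁴ = P·diag(1, 81)·P⁻¹ = [[-1199, -1920], [800, 1281]].
The requested entry is -1199.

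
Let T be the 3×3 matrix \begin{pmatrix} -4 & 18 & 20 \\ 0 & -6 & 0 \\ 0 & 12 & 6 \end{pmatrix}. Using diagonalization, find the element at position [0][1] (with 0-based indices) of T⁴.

3120

Characteristic polynomial: λ^3 + 4λ^2 - 36λ - 144 = (λ - 6)(λ + 4)(λ + 6), so the eigenvalues are -6, -4, 6.
λ=-4: eigenvector (1, 0, 0).
λ=-6: eigenvector (1, 1, -1).
λ=6: eigenvector (2, 0, 1).
P = [[1, 1, 2], [0, 1, 0], [0, -1, 1]], D = diag(-4, -6, 6), P⁻¹ = [[1, -3, -2], [0, 1, 0], [0, 1, 1]].
T⁴ = P·diag(256, 1296, 1296)·P⁻¹ = [[256, 3120, 2080], [0, 1296, 0], [0, 0, 1296]].
The requested entry is 3120.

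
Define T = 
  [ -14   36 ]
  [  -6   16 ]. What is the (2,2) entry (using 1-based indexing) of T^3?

Characteristic polynomial: s^2 - 2s - 8 = (s - 4)(s + 2), so the eigenvalues are -2, 4.
s=4: eigenvector (2, 1).
s=-2: eigenvector (3, 1).
P = [[2, 3], [1, 1]], D = diag(4, -2), P⁻¹ = [[-1, 3], [1, -2]].
T³ = P·diag(64, -8)·P⁻¹ = [[-152, 432], [-72, 208]].
The requested entry is 208.

208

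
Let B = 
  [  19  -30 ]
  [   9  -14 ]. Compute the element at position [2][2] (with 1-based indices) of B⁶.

Characteristic polynomial: t^2 - 5t + 4 = (t - 4)(t - 1), so the eigenvalues are 1, 4.
t=4: eigenvector (2, 1).
t=1: eigenvector (-5, -3).
P = [[2, -5], [1, -3]], D = diag(4, 1), P⁻¹ = [[3, -5], [1, -2]].
B⁶ = P·diag(4096, 1)·P⁻¹ = [[24571, -40950], [12285, -20474]].
The requested entry is -20474.

-20474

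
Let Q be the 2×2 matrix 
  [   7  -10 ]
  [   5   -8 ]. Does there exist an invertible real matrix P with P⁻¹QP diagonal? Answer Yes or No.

Yes

Characteristic polynomial: p(t) = t^2 + t - 6 = (t - 2)(t + 3).
All 2 eigenvalues are distinct, so Q is diagonalizable.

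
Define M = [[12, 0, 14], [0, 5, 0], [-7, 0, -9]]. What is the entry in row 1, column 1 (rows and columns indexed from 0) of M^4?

625

Characteristic polynomial: r^3 - 8r^2 + 5r + 50 = (r - 5)^2(r + 2), so the eigenvalues are -2, 5, 5.
r=5: eigenvector (2, 1, -1).
r=-2: eigenvector (-1, 0, 1).
r=5: eigenvector (-2, 0, 1).
P = [[2, -1, -2], [1, 0, 0], [-1, 1, 1]], D = diag(5, -2, 5), P⁻¹ = [[0, 1, 0], [1, 0, 2], [-1, 1, -1]].
M⁴ = P·diag(625, 16, 625)·P⁻¹ = [[1234, 0, 1218], [0, 625, 0], [-609, 0, -593]].
The requested entry is 625.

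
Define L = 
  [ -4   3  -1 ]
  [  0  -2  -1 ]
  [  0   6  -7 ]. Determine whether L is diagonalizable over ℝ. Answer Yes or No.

No

Characteristic polynomial: p(λ) = λ^3 + 13λ^2 + 56λ + 80 = (λ + 4)^2(λ + 5).
λ = -4 has algebraic multiplicity 2; rank(L + 4I) = 2, so geometric multiplicity = 1.
Geometric multiplicity < algebraic multiplicity, so L is not diagonalizable.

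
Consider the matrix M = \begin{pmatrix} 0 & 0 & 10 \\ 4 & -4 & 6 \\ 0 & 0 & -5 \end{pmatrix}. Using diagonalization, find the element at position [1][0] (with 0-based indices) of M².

Characteristic polynomial: μ^3 + 9μ^2 + 20μ = μ(μ + 4)(μ + 5), so the eigenvalues are -5, -4, 0.
μ=-4: eigenvector (0, 1, 0).
μ=0: eigenvector (1, 1, 0).
μ=-5: eigenvector (-2, 2, 1).
P = [[0, 1, -2], [1, 1, 2], [0, 0, 1]], D = diag(-4, 0, -5), P⁻¹ = [[-1, 1, -4], [1, 0, 2], [0, 0, 1]].
M² = P·diag(16, 0, 25)·P⁻¹ = [[0, 0, -50], [-16, 16, -14], [0, 0, 25]].
The requested entry is -16.

-16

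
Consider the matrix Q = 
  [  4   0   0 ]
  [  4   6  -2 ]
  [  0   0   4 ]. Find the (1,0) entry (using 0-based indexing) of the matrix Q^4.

2080

Characteristic polynomial: r^3 - 14r^2 + 64r - 96 = (r - 6)(r - 4)^2, so the eigenvalues are 4, 4, 6.
r=6: eigenvector (0, 1, 0).
r=4: eigenvector (1, -2, 0).
r=4: eigenvector (0, 1, 1).
P = [[0, 1, 0], [1, -2, 1], [0, 0, 1]], D = diag(6, 4, 4), P⁻¹ = [[2, 1, -1], [1, 0, 0], [0, 0, 1]].
Q⁴ = P·diag(1296, 256, 256)·P⁻¹ = [[256, 0, 0], [2080, 1296, -1040], [0, 0, 256]].
The requested entry is 2080.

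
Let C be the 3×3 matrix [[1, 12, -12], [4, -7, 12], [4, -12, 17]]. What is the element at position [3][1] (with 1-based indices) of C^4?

624

Characteristic polynomial: s^3 - 11s^2 + 35s - 25 = (s - 5)^2(s - 1), so the eigenvalues are 1, 5, 5.
s=5: eigenvector (3, -2, -3).
s=1: eigenvector (-1, 1, 1).
s=5: eigenvector (0, 1, 1).
P = [[3, -1, 0], [-2, 1, 1], [-3, 1, 1]], D = diag(5, 1, 5), P⁻¹ = [[0, 1, -1], [-1, 3, -3], [1, 0, 1]].
C⁴ = P·diag(625, 1, 625)·P⁻¹ = [[1, 1872, -1872], [624, -1247, 1872], [624, -1872, 2497]].
The requested entry is 624.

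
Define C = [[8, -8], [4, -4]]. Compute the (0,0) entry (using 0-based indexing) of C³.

Characteristic polynomial: λ^2 - 4λ = λ(λ - 4), so the eigenvalues are 0, 4.
λ=4: eigenvector (2, 1).
λ=0: eigenvector (1, 1).
P = [[2, 1], [1, 1]], D = diag(4, 0), P⁻¹ = [[1, -1], [-1, 2]].
C³ = P·diag(64, 0)·P⁻¹ = [[128, -128], [64, -64]].
The requested entry is 128.

128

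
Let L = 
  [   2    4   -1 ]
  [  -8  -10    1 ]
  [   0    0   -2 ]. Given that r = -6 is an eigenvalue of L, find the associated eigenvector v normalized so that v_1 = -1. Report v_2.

L + 6I = [[8, 4, -1], [-8, -4, 1], [0, 0, 4]].
Solving (L + 6I)v = 0 gives the eigenspace spanned by (-1, 2, 0).
With v_1 = -1, v = (-1, 2, 0), so v_2 = 2.

2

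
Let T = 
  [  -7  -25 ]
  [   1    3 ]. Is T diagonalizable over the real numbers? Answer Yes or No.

Characteristic polynomial: p(μ) = μ^2 + 4μ + 4 = (μ + 2)^2.
μ = -2 has algebraic multiplicity 2; rank(T + 2I) = 1, so geometric multiplicity = 1.
Geometric multiplicity < algebraic multiplicity, so T is not diagonalizable.

No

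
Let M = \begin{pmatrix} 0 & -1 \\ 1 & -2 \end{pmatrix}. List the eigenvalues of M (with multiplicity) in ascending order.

Characteristic polynomial: p(r) = r^2 + 2r + 1 = (r + 1)^2.
Roots (with multiplicity): -1, -1.

-1, -1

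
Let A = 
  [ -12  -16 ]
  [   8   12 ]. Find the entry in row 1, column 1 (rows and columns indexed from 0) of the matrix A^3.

192

Characteristic polynomial: λ^2 - 16 = (λ - 4)(λ + 4), so the eigenvalues are -4, 4.
λ=4: eigenvector (1, -1).
λ=-4: eigenvector (2, -1).
P = [[1, 2], [-1, -1]], D = diag(4, -4), P⁻¹ = [[-1, -2], [1, 1]].
A³ = P·diag(64, -64)·P⁻¹ = [[-192, -256], [128, 192]].
The requested entry is 192.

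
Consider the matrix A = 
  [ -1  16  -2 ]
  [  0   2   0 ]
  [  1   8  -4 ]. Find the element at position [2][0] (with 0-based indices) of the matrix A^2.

Characteristic polynomial: λ^3 + 3λ^2 - 4λ - 12 = (λ - 2)(λ + 2)(λ + 3), so the eigenvalues are -3, -2, 2.
λ=-3: eigenvector (-1, 0, -1).
λ=2: eigenvector (4, 1, 2).
λ=-2: eigenvector (2, 0, 1).
P = [[-1, 4, 2], [0, 1, 0], [-1, 2, 1]], D = diag(-3, 2, -2), P⁻¹ = [[1, 0, -2], [0, 1, 0], [1, -2, -1]].
A² = P·diag(9, 4, 4)·P⁻¹ = [[-1, 0, 10], [0, 4, 0], [-5, 0, 14]].
The requested entry is -5.

-5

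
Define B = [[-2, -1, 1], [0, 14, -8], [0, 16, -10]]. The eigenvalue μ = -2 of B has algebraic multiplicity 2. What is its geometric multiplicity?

1

B + 2I = [[0, -1, 1], [0, 16, -8], [0, 16, -8]].
This matrix has rank 2, so its null space has dimension 3 − 2 = 1.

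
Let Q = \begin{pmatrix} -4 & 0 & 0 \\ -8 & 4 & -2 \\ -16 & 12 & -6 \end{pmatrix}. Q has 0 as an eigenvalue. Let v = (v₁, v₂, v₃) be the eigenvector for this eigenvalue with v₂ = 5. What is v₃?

10

Q = [[-4, 0, 0], [-8, 4, -2], [-16, 12, -6]].
Solving (Q)v = 0 gives the eigenspace spanned by (0, 5, 10).
With v₂ = 5, v = (0, 5, 10), so v₃ = 10.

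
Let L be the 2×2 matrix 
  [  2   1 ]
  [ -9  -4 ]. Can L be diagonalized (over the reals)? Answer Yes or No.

No

Characteristic polynomial: p(r) = r^2 + 2r + 1 = (r + 1)^2.
r = -1 has algebraic multiplicity 2; rank(L + 1I) = 1, so geometric multiplicity = 1.
Geometric multiplicity < algebraic multiplicity, so L is not diagonalizable.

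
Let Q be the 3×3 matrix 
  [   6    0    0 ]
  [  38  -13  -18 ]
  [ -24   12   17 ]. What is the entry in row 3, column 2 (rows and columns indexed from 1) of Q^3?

Characteristic polynomial: μ^3 - 10μ^2 + 19μ + 30 = (μ - 6)(μ - 5)(μ + 1), so the eigenvalues are -1, 5, 6.
μ=6: eigenvector (1, 2, 0).
μ=-1: eigenvector (0, 3, -2).
μ=5: eigenvector (0, -1, 1).
P = [[1, 0, 0], [2, 3, -1], [0, -2, 1]], D = diag(6, -1, 5), P⁻¹ = [[1, 0, 0], [-2, 1, 1], [-4, 2, 3]].
Q³ = P·diag(216, -1, 125)·P⁻¹ = [[216, 0, 0], [938, -253, -378], [-504, 252, 377]].
The requested entry is 252.

252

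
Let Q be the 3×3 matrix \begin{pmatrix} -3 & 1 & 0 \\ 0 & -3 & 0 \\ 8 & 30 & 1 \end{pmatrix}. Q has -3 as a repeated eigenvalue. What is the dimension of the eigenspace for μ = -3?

1

Q + 3I = [[0, 1, 0], [0, 0, 0], [8, 30, 4]].
This matrix has rank 2, so its null space has dimension 3 − 2 = 1.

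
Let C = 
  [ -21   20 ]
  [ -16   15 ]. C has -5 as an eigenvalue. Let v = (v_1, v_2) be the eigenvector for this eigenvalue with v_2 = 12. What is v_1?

C + 5I = [[-16, 20], [-16, 20]].
Solving (C + 5I)v = 0 gives the eigenspace spanned by (15, 12).
With v_2 = 12, v = (15, 12), so v_1 = 15.

15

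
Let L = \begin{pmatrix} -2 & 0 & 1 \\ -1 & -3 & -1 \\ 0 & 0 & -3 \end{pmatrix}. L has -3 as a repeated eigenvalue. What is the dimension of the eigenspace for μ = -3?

2

L + 3I = [[1, 0, 1], [-1, 0, -1], [0, 0, 0]].
This matrix has rank 1, so its null space has dimension 3 − 1 = 2.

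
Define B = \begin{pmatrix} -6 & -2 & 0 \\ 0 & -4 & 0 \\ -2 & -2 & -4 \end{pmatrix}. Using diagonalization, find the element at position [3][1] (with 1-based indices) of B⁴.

Characteristic polynomial: t^3 + 14t^2 + 64t + 96 = (t + 4)^2(t + 6), so the eigenvalues are -6, -4, -4.
t=-6: eigenvector (1, 0, 1).
t=-4: eigenvector (-1, 1, 0).
t=-4: eigenvector (0, 0, 1).
P = [[1, -1, 0], [0, 1, 0], [1, 0, 1]], D = diag(-6, -4, -4), P⁻¹ = [[1, 1, 0], [0, 1, 0], [-1, -1, 1]].
B⁴ = P·diag(1296, 256, 256)·P⁻¹ = [[1296, 1040, 0], [0, 256, 0], [1040, 1040, 256]].
The requested entry is 1040.

1040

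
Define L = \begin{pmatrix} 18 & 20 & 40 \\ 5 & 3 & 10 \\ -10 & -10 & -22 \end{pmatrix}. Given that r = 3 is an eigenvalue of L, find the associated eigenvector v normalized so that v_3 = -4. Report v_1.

8

L − 3I = [[15, 20, 40], [5, 0, 10], [-10, -10, -25]].
Solving (L − 3I)v = 0 gives the eigenspace spanned by (8, 2, -4).
With v_3 = -4, v = (8, 2, -4), so v_1 = 8.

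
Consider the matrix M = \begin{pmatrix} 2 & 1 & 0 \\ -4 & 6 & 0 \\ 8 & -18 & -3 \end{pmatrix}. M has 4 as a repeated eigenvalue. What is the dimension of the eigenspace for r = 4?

M − 4I = [[-2, 1, 0], [-4, 2, 0], [8, -18, -7]].
This matrix has rank 2, so its null space has dimension 3 − 2 = 1.

1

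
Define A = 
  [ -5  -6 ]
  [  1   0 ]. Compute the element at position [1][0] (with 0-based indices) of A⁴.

-65

Characteristic polynomial: s^2 + 5s + 6 = (s + 2)(s + 3), so the eigenvalues are -3, -2.
s=-3: eigenvector (3, -1).
s=-2: eigenvector (-2, 1).
P = [[3, -2], [-1, 1]], D = diag(-3, -2), P⁻¹ = [[1, 2], [1, 3]].
A⁴ = P·diag(81, 16)·P⁻¹ = [[211, 390], [-65, -114]].
The requested entry is -65.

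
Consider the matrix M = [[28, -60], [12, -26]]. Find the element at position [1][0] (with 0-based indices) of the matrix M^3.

144

Characteristic polynomial: s^2 - 2s - 8 = (s - 4)(s + 2), so the eigenvalues are -2, 4.
s=4: eigenvector (5, 2).
s=-2: eigenvector (2, 1).
P = [[5, 2], [2, 1]], D = diag(4, -2), P⁻¹ = [[1, -2], [-2, 5]].
M³ = P·diag(64, -8)·P⁻¹ = [[352, -720], [144, -296]].
The requested entry is 144.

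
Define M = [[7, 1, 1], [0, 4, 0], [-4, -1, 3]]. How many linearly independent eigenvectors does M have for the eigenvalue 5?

M − 5I = [[2, 1, 1], [0, -1, 0], [-4, -1, -2]].
This matrix has rank 2, so its null space has dimension 3 − 2 = 1.

1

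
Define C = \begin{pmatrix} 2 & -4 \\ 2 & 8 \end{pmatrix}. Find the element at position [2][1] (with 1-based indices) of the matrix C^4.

1040

Characteristic polynomial: λ^2 - 10λ + 24 = (λ - 6)(λ - 4), so the eigenvalues are 4, 6.
λ=6: eigenvector (-1, 1).
λ=4: eigenvector (-2, 1).
P = [[-1, -2], [1, 1]], D = diag(6, 4), P⁻¹ = [[1, 2], [-1, -1]].
C⁴ = P·diag(1296, 256)·P⁻¹ = [[-784, -2080], [1040, 2336]].
The requested entry is 1040.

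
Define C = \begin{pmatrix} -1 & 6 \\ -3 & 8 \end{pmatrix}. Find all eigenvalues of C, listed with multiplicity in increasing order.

2, 5

Characteristic polynomial: p(λ) = λ^2 - 7λ + 10 = (λ - 5)(λ - 2).
Roots (with multiplicity): 2, 5.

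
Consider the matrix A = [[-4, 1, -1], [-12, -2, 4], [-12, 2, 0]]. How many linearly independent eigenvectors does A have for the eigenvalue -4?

1

A + 4I = [[0, 1, -1], [-12, 2, 4], [-12, 2, 4]].
This matrix has rank 2, so its null space has dimension 3 − 2 = 1.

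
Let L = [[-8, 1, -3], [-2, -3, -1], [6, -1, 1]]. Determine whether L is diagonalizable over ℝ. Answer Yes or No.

Characteristic polynomial: p(t) = t^3 + 10t^2 + 32t + 32 = (t + 2)(t + 4)^2.
t = -4 has algebraic multiplicity 2; rank(L + 4I) = 2, so geometric multiplicity = 1.
Geometric multiplicity < algebraic multiplicity, so L is not diagonalizable.

No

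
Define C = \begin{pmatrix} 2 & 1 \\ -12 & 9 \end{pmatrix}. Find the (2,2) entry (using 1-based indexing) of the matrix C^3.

Characteristic polynomial: r^2 - 11r + 30 = (r - 6)(r - 5), so the eigenvalues are 5, 6.
r=5: eigenvector (1, 3).
r=6: eigenvector (1, 4).
P = [[1, 1], [3, 4]], D = diag(5, 6), P⁻¹ = [[4, -1], [-3, 1]].
C³ = P·diag(125, 216)·P⁻¹ = [[-148, 91], [-1092, 489]].
The requested entry is 489.

489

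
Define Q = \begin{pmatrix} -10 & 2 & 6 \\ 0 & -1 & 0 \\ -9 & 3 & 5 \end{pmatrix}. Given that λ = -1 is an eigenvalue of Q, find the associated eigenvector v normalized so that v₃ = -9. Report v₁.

Q + 1I = [[-9, 2, 6], [0, 0, 0], [-9, 3, 6]].
Solving (Q + 1I)v = 0 gives the eigenspace spanned by (-6, 0, -9).
With v₃ = -9, v = (-6, 0, -9), so v₁ = -6.

-6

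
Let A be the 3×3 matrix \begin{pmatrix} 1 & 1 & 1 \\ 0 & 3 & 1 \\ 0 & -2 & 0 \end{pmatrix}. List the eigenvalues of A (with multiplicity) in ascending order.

Characteristic polynomial: p(μ) = μ^3 - 4μ^2 + 5μ - 2 = (μ - 2)(μ - 1)^2.
Roots (with multiplicity): 1, 1, 2.

1, 1, 2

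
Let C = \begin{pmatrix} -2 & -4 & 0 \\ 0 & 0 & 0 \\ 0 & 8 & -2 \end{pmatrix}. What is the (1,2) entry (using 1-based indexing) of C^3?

Characteristic polynomial: s^3 + 4s^2 + 4s = s(s + 2)^2, so the eigenvalues are -2, -2, 0.
s=-2: eigenvector (1, 0, -2).
s=0: eigenvector (-2, 1, 4).
s=-2: eigenvector (0, 0, 1).
P = [[1, -2, 0], [0, 1, 0], [-2, 4, 1]], D = diag(-2, 0, -2), P⁻¹ = [[1, 2, 0], [0, 1, 0], [2, 0, 1]].
C³ = P·diag(-8, 0, -8)·P⁻¹ = [[-8, -16, 0], [0, 0, 0], [0, 32, -8]].
The requested entry is -16.

-16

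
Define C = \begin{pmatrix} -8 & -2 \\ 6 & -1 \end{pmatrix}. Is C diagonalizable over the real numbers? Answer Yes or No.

Yes

Characteristic polynomial: p(λ) = λ^2 + 9λ + 20 = (λ + 4)(λ + 5).
All 2 eigenvalues are distinct, so C is diagonalizable.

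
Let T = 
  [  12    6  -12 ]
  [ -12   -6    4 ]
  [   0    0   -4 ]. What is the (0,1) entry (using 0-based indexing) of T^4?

1296

Characteristic polynomial: λ^3 - 2λ^2 - 24λ = λ(λ - 6)(λ + 4), so the eigenvalues are -4, 0, 6.
λ=6: eigenvector (1, -1, 0).
λ=0: eigenvector (1, -2, 0).
λ=-4: eigenvector (0, 2, 1).
P = [[1, 1, 0], [-1, -2, 2], [0, 0, 1]], D = diag(6, 0, -4), P⁻¹ = [[2, 1, -2], [-1, -1, 2], [0, 0, 1]].
T⁴ = P·diag(1296, 0, 256)·P⁻¹ = [[2592, 1296, -2592], [-2592, -1296, 3104], [0, 0, 256]].
The requested entry is 1296.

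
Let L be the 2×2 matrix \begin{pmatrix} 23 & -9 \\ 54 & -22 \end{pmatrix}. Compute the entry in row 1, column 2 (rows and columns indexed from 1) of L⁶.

Characteristic polynomial: s^2 - s - 20 = (s - 5)(s + 4), so the eigenvalues are -4, 5.
s=-4: eigenvector (1, 3).
s=5: eigenvector (-1, -2).
P = [[1, -1], [3, -2]], D = diag(-4, 5), P⁻¹ = [[-2, 1], [-3, 1]].
L⁶ = P·diag(4096, 15625)·P⁻¹ = [[38683, -11529], [69174, -18962]].
The requested entry is -11529.

-11529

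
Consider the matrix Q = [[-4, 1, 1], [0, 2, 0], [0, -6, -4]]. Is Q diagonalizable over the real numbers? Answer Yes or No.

No

Characteristic polynomial: p(λ) = λ^3 + 6λ^2 - 32 = (λ - 2)(λ + 4)^2.
λ = -4 has algebraic multiplicity 2; rank(Q + 4I) = 2, so geometric multiplicity = 1.
Geometric multiplicity < algebraic multiplicity, so Q is not diagonalizable.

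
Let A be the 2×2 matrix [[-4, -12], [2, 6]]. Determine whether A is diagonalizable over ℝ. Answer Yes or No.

Yes

Characteristic polynomial: p(s) = s^2 - 2s = s(s - 2).
All 2 eigenvalues are distinct, so A is diagonalizable.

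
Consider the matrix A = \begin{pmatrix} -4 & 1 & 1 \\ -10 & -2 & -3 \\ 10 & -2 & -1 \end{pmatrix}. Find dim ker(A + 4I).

1

A + 4I = [[0, 1, 1], [-10, 2, -3], [10, -2, 3]].
This matrix has rank 2, so its null space has dimension 3 − 2 = 1.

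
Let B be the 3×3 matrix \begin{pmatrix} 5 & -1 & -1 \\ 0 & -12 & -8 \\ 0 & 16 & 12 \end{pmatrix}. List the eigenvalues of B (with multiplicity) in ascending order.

-4, 4, 5

Characteristic polynomial: p(s) = s^3 - 5s^2 - 16s + 80 = (s - 5)(s - 4)(s + 4).
Roots (with multiplicity): -4, 4, 5.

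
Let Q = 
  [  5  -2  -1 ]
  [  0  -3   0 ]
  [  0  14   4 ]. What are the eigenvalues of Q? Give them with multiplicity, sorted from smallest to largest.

-3, 4, 5

Characteristic polynomial: p(s) = s^3 - 6s^2 - 7s + 60 = (s - 5)(s - 4)(s + 3).
Roots (with multiplicity): -3, 4, 5.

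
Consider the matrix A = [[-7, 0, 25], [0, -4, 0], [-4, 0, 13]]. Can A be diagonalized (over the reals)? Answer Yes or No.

Characteristic polynomial: p(s) = s^3 - 2s^2 - 15s + 36 = (s - 3)^2(s + 4).
s = 3 has algebraic multiplicity 2; rank(A − 3I) = 2, so geometric multiplicity = 1.
Geometric multiplicity < algebraic multiplicity, so A is not diagonalizable.

No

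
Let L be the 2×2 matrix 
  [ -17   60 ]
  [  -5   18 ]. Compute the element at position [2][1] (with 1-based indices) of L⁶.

Characteristic polynomial: t^2 - t - 6 = (t - 3)(t + 2), so the eigenvalues are -2, 3.
t=-2: eigenvector (4, 1).
t=3: eigenvector (3, 1).
P = [[4, 3], [1, 1]], D = diag(-2, 3), P⁻¹ = [[1, -3], [-1, 4]].
L⁶ = P·diag(64, 729)·P⁻¹ = [[-1931, 7980], [-665, 2724]].
The requested entry is -665.

-665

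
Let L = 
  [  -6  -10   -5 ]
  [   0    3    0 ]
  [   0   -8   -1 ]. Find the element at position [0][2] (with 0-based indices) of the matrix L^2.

Characteristic polynomial: r^3 + 4r^2 - 15r - 18 = (r - 3)(r + 1)(r + 6), so the eigenvalues are -6, -1, 3.
r=3: eigenvector (0, 1, -2).
r=-6: eigenvector (1, 0, 0).
r=-1: eigenvector (-1, 0, 1).
P = [[0, 1, -1], [1, 0, 0], [-2, 0, 1]], D = diag(3, -6, -1), P⁻¹ = [[0, 1, 0], [1, 2, 1], [0, 2, 1]].
L² = P·diag(9, 36, 1)·P⁻¹ = [[36, 70, 35], [0, 9, 0], [0, -16, 1]].
The requested entry is 35.

35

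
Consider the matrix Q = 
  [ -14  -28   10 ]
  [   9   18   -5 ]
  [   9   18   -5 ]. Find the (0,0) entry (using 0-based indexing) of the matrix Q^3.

-314

Characteristic polynomial: r^3 + r^2 - 20r = r(r - 4)(r + 5), so the eigenvalues are -5, 0, 4.
r=4: eigenvector (1, -1, -1).
r=0: eigenvector (-2, 1, 0).
r=-5: eigenvector (2, -1, -1).
P = [[1, -2, 2], [-1, 1, -1], [-1, 0, -1]], D = diag(4, 0, -5), P⁻¹ = [[-1, -2, 0], [0, 1, -1], [1, 2, -1]].
Q³ = P·diag(64, 0, -125)·P⁻¹ = [[-314, -628, 250], [189, 378, -125], [189, 378, -125]].
The requested entry is -314.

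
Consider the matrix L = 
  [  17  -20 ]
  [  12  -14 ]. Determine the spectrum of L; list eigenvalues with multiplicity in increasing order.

Characteristic polynomial: p(λ) = λ^2 - 3λ + 2 = (λ - 2)(λ - 1).
Roots (with multiplicity): 1, 2.

1, 2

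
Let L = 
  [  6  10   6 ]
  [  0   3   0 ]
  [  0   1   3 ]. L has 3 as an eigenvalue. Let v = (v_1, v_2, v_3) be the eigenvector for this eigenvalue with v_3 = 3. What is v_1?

L − 3I = [[3, 10, 6], [0, 0, 0], [0, 1, 0]].
Solving (L − 3I)v = 0 gives the eigenspace spanned by (-6, 0, 3).
With v_3 = 3, v = (-6, 0, 3), so v_1 = -6.

-6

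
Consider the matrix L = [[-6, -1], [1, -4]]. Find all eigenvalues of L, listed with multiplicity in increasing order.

-5, -5

Characteristic polynomial: p(r) = r^2 + 10r + 25 = (r + 5)^2.
Roots (with multiplicity): -5, -5.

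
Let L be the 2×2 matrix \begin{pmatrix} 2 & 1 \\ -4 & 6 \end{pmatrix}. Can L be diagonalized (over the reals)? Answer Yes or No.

Characteristic polynomial: p(t) = t^2 - 8t + 16 = (t - 4)^2.
t = 4 has algebraic multiplicity 2; rank(L − 4I) = 1, so geometric multiplicity = 1.
Geometric multiplicity < algebraic multiplicity, so L is not diagonalizable.

No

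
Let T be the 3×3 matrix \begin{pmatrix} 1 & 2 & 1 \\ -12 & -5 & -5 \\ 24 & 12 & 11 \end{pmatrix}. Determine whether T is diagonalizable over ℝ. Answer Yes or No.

No

Characteristic polynomial: p(r) = r^3 - 7r^2 + 11r - 5 = (r - 5)(r - 1)^2.
r = 1 has algebraic multiplicity 2; rank(T − 1I) = 2, so geometric multiplicity = 1.
Geometric multiplicity < algebraic multiplicity, so T is not diagonalizable.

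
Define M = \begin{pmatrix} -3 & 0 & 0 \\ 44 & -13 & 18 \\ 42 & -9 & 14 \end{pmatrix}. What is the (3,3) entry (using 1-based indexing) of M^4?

994

Characteristic polynomial: s^3 + 2s^2 - 23s - 60 = (s - 5)(s + 3)(s + 4), so the eigenvalues are -4, -3, 5.
s=-3: eigenvector (1, -1, -3).
s=5: eigenvector (0, -1, -1).
s=-4: eigenvector (0, 2, 1).
P = [[1, 0, 0], [-1, -1, 2], [-3, -1, 1]], D = diag(-3, 5, -4), P⁻¹ = [[1, 0, 0], [-5, 1, -2], [-2, 1, -1]].
M⁴ = P·diag(81, 625, 256)·P⁻¹ = [[81, 0, 0], [2020, -113, 738], [2370, -369, 994]].
The requested entry is 994.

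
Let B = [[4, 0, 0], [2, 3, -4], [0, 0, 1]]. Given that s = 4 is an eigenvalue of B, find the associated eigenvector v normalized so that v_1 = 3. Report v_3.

0

B − 4I = [[0, 0, 0], [2, -1, -4], [0, 0, -3]].
Solving (B − 4I)v = 0 gives the eigenspace spanned by (3, 6, 0).
With v_1 = 3, v = (3, 6, 0), so v_3 = 0.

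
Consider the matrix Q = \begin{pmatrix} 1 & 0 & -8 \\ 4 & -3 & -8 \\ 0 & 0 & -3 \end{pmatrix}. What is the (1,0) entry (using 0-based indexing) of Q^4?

-80

Characteristic polynomial: λ^3 + 5λ^2 + 3λ - 9 = (λ - 1)(λ + 3)^2, so the eigenvalues are -3, -3, 1.
λ=1: eigenvector (1, 1, 0).
λ=-3: eigenvector (0, 1, 0).
λ=-3: eigenvector (2, 4, 1).
P = [[1, 0, 2], [1, 1, 4], [0, 0, 1]], D = diag(1, -3, -3), P⁻¹ = [[1, 0, -2], [-1, 1, -2], [0, 0, 1]].
Q⁴ = P·diag(1, 81, 81)·P⁻¹ = [[1, 0, 160], [-80, 81, 160], [0, 0, 81]].
The requested entry is -80.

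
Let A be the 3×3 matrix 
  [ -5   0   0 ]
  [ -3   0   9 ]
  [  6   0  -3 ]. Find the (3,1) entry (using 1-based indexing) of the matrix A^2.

Characteristic polynomial: r^3 + 8r^2 + 15r = r(r + 3)(r + 5), so the eigenvalues are -5, -3, 0.
r=0: eigenvector (0, 1, 0).
r=-5: eigenvector (1, 6, -3).
r=-3: eigenvector (0, -3, 1).
P = [[0, 1, 0], [1, 6, -3], [0, -3, 1]], D = diag(0, -5, -3), P⁻¹ = [[3, 1, 3], [1, 0, 0], [3, 0, 1]].
A² = P·diag(0, 25, 9)·P⁻¹ = [[25, 0, 0], [69, 0, -27], [-48, 0, 9]].
The requested entry is -48.

-48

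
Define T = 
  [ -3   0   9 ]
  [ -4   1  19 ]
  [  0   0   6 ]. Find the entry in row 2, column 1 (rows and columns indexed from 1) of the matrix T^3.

-28

Characteristic polynomial: s^3 - 4s^2 - 15s + 18 = (s - 6)(s - 1)(s + 3), so the eigenvalues are -3, 1, 6.
s=-3: eigenvector (1, 1, 0).
s=6: eigenvector (1, 3, 1).
s=1: eigenvector (0, 1, 0).
P = [[1, 1, 0], [1, 3, 1], [0, 1, 0]], D = diag(-3, 6, 1), P⁻¹ = [[1, 0, -1], [0, 0, 1], [-1, 1, -2]].
T³ = P·diag(-27, 216, 1)·P⁻¹ = [[-27, 0, 243], [-28, 1, 673], [0, 0, 216]].
The requested entry is -28.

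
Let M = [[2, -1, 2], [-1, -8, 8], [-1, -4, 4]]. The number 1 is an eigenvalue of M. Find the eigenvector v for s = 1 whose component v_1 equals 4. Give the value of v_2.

M − 1I = [[1, -1, 2], [-1, -9, 8], [-1, -4, 3]].
Solving (M − 1I)v = 0 gives the eigenspace spanned by (4, -4, -4).
With v_1 = 4, v = (4, -4, -4), so v_2 = -4.

-4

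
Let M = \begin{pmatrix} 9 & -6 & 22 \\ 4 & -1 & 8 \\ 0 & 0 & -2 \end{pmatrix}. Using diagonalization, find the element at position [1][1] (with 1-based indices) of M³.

Characteristic polynomial: λ^3 - 6λ^2 - λ + 30 = (λ - 5)(λ - 3)(λ + 2), so the eigenvalues are -2, 3, 5.
λ=5: eigenvector (3, 2, 0).
λ=3: eigenvector (1, 1, 0).
λ=-2: eigenvector (-2, 0, 1).
P = [[3, 1, -2], [2, 1, 0], [0, 0, 1]], D = diag(5, 3, -2), P⁻¹ = [[1, -1, 2], [-2, 3, -4], [0, 0, 1]].
M³ = P·diag(125, 27, -8)·P⁻¹ = [[321, -294, 658], [196, -169, 392], [0, 0, -8]].
The requested entry is 321.

321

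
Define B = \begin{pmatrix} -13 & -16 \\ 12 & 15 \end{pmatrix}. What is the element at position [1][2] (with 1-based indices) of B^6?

Characteristic polynomial: λ^2 - 2λ - 3 = (λ - 3)(λ + 1), so the eigenvalues are -1, 3.
λ=-1: eigenvector (4, -3).
λ=3: eigenvector (-1, 1).
P = [[4, -1], [-3, 1]], D = diag(-1, 3), P⁻¹ = [[1, 1], [3, 4]].
B⁶ = P·diag(1, 729)·P⁻¹ = [[-2183, -2912], [2184, 2913]].
The requested entry is -2912.

-2912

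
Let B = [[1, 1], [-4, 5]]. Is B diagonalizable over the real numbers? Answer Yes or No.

Characteristic polynomial: p(s) = s^2 - 6s + 9 = (s - 3)^2.
s = 3 has algebraic multiplicity 2; rank(B − 3I) = 1, so geometric multiplicity = 1.
Geometric multiplicity < algebraic multiplicity, so B is not diagonalizable.

No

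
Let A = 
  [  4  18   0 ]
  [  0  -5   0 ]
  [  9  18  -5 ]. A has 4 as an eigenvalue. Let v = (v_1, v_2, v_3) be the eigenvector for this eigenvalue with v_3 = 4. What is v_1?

A − 4I = [[0, 18, 0], [0, -9, 0], [9, 18, -9]].
Solving (A − 4I)v = 0 gives the eigenspace spanned by (4, 0, 4).
With v_3 = 4, v = (4, 0, 4), so v_1 = 4.

4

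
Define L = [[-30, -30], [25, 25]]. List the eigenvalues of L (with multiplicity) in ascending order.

Characteristic polynomial: p(μ) = μ^2 + 5μ = μ(μ + 5).
Roots (with multiplicity): -5, 0.

-5, 0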